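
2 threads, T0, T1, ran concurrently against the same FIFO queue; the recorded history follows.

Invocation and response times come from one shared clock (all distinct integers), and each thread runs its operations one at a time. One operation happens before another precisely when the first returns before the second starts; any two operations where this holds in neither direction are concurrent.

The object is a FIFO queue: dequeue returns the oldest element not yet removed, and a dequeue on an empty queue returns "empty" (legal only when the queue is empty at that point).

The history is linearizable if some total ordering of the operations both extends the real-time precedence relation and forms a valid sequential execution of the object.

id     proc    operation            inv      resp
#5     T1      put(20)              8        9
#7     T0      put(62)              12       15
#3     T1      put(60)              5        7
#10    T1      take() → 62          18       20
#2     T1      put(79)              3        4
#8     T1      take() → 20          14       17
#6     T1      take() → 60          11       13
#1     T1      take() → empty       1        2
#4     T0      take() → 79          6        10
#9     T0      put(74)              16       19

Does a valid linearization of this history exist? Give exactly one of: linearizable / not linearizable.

one valid linearization: #1, #2, #3, #4, #5, #6, #7, #8, #9, #10
1. #1 take() → empty, leaving queue <>
2. #2 put(79), leaving queue <79>
3. #3 put(60), leaving queue <79,60>
4. #4 take() → 79, leaving queue <60>
5. #5 put(20), leaving queue <60,20>
6. #6 take() → 60, leaving queue <20>
7. #7 put(62), leaving queue <20,62>
8. #8 take() → 20, leaving queue <62>
9. #9 put(74), leaving queue <62,74>
10. #10 take() → 62, leaving queue <74>

linearizable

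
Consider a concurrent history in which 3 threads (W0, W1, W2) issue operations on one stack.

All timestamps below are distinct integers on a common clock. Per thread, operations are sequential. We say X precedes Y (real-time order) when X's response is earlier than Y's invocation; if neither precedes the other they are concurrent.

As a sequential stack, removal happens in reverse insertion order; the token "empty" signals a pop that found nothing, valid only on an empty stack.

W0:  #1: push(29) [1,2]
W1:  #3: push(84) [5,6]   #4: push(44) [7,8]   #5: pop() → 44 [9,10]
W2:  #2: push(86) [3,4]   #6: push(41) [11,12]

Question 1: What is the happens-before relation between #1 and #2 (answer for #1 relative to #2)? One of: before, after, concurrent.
Answer: before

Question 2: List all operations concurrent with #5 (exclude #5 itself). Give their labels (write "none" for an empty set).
Answer: none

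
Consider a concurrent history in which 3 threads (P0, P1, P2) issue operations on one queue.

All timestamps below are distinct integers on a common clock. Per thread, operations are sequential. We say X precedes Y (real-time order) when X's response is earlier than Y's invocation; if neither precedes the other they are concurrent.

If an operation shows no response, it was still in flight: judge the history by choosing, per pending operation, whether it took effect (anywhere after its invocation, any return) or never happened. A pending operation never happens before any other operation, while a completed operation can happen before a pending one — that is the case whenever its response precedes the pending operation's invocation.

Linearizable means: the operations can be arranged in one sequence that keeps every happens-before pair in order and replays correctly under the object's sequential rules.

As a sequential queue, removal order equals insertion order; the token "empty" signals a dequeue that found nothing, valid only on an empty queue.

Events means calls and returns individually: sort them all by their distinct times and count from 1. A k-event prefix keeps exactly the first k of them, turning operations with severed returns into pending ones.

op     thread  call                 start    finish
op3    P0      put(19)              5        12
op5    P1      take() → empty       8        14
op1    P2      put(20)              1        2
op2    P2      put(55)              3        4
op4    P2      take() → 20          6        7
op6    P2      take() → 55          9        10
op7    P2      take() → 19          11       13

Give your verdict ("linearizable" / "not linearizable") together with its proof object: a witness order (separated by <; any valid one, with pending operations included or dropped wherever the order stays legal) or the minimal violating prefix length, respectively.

linearizable — witness: op1 < op2 < op3 < op4 < op6 < op7 < op5

1. op1 put(20), leaving queue <20>
2. op2 put(55), leaving queue <20,55>
3. op3 put(19), leaving queue <20,55,19>
4. op4 take() → 20, leaving queue <55,19>
5. op6 take() → 55, leaving queue <19>
6. op7 take() → 19, leaving queue <>
7. op5 take() → empty, leaving queue <>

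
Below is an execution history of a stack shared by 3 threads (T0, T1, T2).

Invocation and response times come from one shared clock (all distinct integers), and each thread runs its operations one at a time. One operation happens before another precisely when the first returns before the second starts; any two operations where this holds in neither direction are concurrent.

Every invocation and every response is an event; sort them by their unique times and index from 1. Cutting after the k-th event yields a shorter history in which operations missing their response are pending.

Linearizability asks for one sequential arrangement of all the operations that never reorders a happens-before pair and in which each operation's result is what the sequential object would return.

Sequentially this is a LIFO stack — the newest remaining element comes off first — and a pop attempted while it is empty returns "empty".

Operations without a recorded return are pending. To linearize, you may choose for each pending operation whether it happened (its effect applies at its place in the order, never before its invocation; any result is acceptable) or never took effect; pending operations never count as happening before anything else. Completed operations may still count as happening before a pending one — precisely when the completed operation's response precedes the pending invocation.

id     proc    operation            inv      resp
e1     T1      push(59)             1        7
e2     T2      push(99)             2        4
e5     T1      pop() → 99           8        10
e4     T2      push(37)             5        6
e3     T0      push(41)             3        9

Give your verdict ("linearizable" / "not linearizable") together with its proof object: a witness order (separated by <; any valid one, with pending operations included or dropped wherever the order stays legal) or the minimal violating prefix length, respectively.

through event 9 a valid linearization exists; event 10 (e5 responding at time 10) ends that
no legal order exists: 15 real-time-consistent candidates over 5 completed stack operations, all rejected
sample order e1, e2, e3, e4, e5 stalls at step 5 — e5 pop() → 99 has no legal effect
sample order e1, e2, e4, e3, e5 stalls at step 5 — e5 pop() → 99 has no legal effect

not linearizable — minimal violating prefix: 10 events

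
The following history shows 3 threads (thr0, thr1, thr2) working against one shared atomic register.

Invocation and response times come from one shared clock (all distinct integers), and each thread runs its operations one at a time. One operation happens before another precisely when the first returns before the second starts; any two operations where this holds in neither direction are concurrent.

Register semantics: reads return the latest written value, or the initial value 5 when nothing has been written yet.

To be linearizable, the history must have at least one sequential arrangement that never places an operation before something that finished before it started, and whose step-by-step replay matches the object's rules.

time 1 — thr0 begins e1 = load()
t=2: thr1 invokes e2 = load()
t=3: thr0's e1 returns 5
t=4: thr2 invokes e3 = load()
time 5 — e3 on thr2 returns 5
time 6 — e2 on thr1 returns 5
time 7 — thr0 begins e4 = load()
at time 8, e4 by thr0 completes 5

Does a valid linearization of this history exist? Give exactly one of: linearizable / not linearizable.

linearizable

one valid linearization: e1, e2, e3, e4
step 1: e1 load() → 5 — value 5
step 2: e2 load() → 5 — value 5
step 3: e3 load() → 5 — value 5
step 4: e4 load() → 5 — value 5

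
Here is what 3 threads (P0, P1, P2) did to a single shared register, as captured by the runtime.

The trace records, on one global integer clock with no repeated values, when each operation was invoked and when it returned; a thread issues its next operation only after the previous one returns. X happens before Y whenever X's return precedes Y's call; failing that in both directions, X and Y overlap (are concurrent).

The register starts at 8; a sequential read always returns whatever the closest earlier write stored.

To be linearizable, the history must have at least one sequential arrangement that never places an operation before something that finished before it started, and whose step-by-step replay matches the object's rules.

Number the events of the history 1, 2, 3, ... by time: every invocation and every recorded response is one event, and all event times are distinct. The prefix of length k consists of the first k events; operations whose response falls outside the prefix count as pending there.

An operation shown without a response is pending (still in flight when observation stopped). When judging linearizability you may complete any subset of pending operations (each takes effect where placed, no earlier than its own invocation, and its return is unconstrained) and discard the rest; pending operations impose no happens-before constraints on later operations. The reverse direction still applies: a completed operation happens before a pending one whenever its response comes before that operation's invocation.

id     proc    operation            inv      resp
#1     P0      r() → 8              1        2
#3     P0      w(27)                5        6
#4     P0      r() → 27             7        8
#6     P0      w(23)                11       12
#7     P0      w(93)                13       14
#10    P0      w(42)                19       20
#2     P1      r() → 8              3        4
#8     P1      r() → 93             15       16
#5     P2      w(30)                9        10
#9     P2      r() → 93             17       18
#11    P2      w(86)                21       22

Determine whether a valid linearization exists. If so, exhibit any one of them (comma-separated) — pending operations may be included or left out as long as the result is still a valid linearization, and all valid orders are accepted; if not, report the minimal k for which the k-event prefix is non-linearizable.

linearizable — witness: #1, #2, #3, #4, #5, #6, #7, #8, #9, #10, #11

step 1: #1 r() → 8 — value 8
step 2: #2 r() → 8 — value 8
step 3: #3 w(27) — value 27
step 4: #4 r() → 27 — value 27
step 5: #5 w(30) — value 30
step 6: #6 w(23) — value 23
step 7: #7 w(93) — value 93
step 8: #8 r() → 93 — value 93
step 9: #9 r() → 93 — value 93
step 10: #10 w(42) — value 42
step 11: #11 w(86) — value 86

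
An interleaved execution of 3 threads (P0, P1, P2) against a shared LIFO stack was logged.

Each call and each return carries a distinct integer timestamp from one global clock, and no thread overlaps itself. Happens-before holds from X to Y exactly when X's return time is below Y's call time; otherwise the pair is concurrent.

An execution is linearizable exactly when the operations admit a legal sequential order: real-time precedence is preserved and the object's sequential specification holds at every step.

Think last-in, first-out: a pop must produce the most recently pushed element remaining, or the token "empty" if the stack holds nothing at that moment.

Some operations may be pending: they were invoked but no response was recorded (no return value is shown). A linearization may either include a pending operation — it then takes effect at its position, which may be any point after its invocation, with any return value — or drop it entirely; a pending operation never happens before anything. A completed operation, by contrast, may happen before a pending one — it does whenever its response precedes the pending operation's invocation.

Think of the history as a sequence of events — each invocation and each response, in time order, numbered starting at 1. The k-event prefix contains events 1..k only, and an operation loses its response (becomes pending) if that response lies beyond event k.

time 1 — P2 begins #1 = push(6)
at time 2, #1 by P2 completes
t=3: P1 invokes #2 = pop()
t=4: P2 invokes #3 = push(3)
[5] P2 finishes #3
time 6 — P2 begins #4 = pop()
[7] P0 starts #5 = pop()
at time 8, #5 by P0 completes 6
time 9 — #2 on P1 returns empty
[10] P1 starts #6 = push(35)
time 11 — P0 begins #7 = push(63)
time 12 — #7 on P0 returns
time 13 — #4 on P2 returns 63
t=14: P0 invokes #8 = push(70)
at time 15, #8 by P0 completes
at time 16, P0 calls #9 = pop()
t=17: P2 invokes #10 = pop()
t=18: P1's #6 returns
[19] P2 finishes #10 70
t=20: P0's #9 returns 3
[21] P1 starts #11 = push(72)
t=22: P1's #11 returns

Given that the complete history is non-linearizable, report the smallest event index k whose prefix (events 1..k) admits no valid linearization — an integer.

13

a valid linearization of events 1..12 exists, for instance #1, #3, #4, #5, #2, #6, #7:
after step 1 (#1 push(6)): stack <6>
after step 2 (#3 push(3)): stack <6,3>
after step 3 (#4 pop() (pending, included)): stack <6>
after step 4 (#5 pop() → 6): stack <>
after step 5 (#2 pop() → empty): stack <>
after step 6 (#6 push(35) (pending, included)): stack <35>
after step 7 (#7 push(63)): stack <35,63>
include event 13 — #4 responding at 13 — and every candidate order breaks
including or dropping the 1 pending operation (#6) in any combination fails
take #1, #2, #3, #4, #5, #7 (pending dropped): step 2 already fails, because #2 pop() → empty cannot occur there
take #1, #2, #3, #5, #4, #7 (pending dropped): step 2 already fails, because #2 pop() → empty cannot occur there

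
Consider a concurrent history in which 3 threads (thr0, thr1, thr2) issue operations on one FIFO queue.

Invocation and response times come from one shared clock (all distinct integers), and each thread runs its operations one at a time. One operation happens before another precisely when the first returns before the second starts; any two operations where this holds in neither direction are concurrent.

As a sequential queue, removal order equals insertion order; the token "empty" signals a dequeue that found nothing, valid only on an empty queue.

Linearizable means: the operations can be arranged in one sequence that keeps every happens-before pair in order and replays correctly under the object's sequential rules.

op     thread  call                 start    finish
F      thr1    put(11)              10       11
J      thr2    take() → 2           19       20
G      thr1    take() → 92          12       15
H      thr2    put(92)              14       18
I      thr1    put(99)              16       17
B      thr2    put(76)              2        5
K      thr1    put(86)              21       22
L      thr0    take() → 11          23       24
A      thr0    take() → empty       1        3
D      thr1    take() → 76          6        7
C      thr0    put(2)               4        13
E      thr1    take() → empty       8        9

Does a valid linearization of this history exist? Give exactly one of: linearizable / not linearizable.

prefix check: 1..14 passes, 1..15 fails once G's time-15 response joins
11 orders of the 7 completed FIFO queue ops respect real time; none is legal
completion choices over the 1 pending operation (H) were checked; none helps
sample order A, B, C, D, E, F, G (pending dropped) stalls at step 5 — E take() → empty has no legal effect
sample order A, B, D, C, E, F, G (pending dropped) stalls at step 5 — E take() → empty has no legal effect

not linearizable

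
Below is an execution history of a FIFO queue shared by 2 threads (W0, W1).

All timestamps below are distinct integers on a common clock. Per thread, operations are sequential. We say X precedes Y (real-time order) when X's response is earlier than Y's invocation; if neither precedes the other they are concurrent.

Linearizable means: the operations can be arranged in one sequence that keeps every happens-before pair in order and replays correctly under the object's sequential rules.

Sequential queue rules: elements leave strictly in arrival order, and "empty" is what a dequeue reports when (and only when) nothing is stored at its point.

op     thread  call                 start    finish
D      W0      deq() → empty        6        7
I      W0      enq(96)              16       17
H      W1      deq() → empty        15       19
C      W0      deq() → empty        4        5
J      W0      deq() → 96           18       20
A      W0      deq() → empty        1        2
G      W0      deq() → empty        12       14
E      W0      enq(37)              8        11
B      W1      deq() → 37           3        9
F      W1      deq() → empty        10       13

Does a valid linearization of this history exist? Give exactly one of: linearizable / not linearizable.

one valid linearization: A, C, D, E, B, F, G, H, I, J
1. A deq() → empty, leaving queue <>
2. C deq() → empty, leaving queue <>
3. D deq() → empty, leaving queue <>
4. E enq(37), leaving queue <37>
5. B deq() → 37, leaving queue <>
6. F deq() → empty, leaving queue <>
7. G deq() → empty, leaving queue <>
8. H deq() → empty, leaving queue <>
9. I enq(96), leaving queue <96>
10. J deq() → 96, leaving queue <>

linearizable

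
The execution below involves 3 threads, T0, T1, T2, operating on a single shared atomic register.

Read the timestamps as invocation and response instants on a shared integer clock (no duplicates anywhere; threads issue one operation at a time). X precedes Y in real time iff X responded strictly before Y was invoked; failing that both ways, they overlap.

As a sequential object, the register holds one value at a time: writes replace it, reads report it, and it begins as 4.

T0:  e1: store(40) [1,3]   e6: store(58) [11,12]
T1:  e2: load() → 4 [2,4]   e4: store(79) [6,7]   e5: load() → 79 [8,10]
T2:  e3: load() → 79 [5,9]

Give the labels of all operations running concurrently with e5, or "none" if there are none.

e3

concurrent with e5 ([8,10]): every op whose interval crosses 8..10
e1 [1,3]: before
e2 [2,4]: before
e3 [5,9]: concurrent
e4 [6,7]: before
e6 [11,12]: after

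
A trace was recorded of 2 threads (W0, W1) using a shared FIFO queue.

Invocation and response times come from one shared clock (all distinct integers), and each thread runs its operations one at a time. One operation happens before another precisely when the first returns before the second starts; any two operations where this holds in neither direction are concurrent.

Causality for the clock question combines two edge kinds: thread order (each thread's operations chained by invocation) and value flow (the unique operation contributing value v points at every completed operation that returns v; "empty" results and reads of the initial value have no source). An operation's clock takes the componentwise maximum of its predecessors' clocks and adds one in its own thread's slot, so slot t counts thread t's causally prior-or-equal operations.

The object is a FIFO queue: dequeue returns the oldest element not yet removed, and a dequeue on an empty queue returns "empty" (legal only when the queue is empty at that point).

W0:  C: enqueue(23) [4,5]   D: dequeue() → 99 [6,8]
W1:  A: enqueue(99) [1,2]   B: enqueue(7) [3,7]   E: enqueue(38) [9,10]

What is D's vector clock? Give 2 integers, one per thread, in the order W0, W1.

invoked at 1, A has no predecessors; its own W1 bump gives (0, 1)
invoked at 4, C has no predecessors; its own W0 bump gives (1, 0)
B, invoked 3, takes VC(A)=(0, 1) under max, adds 1 for W1 → (0, 2)
E, invoked 9, takes VC(B)=(0, 2) under max, adds 1 for W1 → (0, 3)
D, invoked 6, takes VC(A)=(0, 1), VC(C)=(1, 0) under max, adds 1 for W0 → (2, 1)
target: VC(D) = (2, 1)

(2, 1)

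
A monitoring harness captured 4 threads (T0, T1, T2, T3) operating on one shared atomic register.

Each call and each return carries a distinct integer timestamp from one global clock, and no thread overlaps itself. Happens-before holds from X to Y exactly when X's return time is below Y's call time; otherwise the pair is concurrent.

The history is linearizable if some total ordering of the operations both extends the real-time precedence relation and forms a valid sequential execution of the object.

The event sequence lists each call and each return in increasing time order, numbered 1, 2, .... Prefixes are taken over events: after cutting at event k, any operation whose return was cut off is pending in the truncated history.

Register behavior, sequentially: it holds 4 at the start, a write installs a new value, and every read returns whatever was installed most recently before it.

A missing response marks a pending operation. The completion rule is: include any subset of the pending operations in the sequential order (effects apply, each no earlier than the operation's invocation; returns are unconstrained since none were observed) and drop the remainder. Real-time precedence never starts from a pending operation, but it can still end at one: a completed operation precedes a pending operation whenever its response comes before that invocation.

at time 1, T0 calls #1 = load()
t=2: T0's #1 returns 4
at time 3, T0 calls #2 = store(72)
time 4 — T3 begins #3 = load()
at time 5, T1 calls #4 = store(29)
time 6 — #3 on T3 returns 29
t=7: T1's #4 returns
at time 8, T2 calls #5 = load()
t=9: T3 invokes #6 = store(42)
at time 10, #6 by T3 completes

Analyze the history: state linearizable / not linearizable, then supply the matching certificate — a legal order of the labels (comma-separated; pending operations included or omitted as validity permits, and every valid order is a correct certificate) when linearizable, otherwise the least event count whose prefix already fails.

after step 1 (#1 load() → 4): value 4
after step 2 (#2 store(72) (pending, included)): value 72
after step 3 (#4 store(29)): value 29
after step 4 (#3 load() → 29): value 29
after step 5 (#5 load() (pending, included)): value 29
after step 6 (#6 store(42)): value 42

linearizable — witness: #1, #2, #4, #3, #5, #6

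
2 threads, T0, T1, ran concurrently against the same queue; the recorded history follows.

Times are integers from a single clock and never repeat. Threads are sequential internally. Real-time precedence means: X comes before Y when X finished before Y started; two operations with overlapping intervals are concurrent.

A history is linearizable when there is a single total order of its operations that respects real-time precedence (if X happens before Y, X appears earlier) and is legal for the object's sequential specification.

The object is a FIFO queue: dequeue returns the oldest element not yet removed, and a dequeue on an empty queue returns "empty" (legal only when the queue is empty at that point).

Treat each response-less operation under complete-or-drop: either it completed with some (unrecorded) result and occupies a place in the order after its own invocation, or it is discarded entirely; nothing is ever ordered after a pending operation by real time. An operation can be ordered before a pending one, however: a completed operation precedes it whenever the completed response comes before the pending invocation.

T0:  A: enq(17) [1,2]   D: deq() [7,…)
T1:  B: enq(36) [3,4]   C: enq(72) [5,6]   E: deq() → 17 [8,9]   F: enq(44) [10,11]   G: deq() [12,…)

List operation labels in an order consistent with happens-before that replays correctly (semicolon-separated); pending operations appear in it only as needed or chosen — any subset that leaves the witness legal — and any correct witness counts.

A; B; C; E; D; F

1. A enq(17), leaving queue <17>
2. B enq(36), leaving queue <17,36>
3. C enq(72), leaving queue <17,36,72>
4. E deq() → 17, leaving queue <36,72>
5. D deq() (pending, included), leaving queue <72>
6. F enq(44), leaving queue <72,44>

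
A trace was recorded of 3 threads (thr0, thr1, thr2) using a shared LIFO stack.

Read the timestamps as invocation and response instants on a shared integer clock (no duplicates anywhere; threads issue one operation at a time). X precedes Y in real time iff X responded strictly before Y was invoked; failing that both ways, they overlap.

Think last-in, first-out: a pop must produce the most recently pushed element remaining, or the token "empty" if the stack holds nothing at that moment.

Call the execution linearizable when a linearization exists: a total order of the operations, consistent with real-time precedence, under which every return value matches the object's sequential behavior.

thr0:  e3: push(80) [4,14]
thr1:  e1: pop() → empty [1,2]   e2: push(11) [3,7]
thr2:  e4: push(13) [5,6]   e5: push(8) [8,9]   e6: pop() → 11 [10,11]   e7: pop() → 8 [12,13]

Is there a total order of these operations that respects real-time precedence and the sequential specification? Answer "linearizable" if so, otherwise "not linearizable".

cut after 10 events: linearizable; cut after 11 events (e6 responds, time 11): not linearizable
every one of the 2 real-time-consistent orders over 5 completed LIFO stack ops fails the sequential spec
no completion choice of the 1 pending operation (e3) rescues it — every subset was tried
e.g. e1, e2, e4, e5, e6 (pending dropped): illegal at step 5, since e6 pop() → 11 cannot apply there
e.g. e1, e4, e2, e5, e6 (pending dropped): illegal at step 5, since e6 pop() → 11 cannot apply there

not linearizable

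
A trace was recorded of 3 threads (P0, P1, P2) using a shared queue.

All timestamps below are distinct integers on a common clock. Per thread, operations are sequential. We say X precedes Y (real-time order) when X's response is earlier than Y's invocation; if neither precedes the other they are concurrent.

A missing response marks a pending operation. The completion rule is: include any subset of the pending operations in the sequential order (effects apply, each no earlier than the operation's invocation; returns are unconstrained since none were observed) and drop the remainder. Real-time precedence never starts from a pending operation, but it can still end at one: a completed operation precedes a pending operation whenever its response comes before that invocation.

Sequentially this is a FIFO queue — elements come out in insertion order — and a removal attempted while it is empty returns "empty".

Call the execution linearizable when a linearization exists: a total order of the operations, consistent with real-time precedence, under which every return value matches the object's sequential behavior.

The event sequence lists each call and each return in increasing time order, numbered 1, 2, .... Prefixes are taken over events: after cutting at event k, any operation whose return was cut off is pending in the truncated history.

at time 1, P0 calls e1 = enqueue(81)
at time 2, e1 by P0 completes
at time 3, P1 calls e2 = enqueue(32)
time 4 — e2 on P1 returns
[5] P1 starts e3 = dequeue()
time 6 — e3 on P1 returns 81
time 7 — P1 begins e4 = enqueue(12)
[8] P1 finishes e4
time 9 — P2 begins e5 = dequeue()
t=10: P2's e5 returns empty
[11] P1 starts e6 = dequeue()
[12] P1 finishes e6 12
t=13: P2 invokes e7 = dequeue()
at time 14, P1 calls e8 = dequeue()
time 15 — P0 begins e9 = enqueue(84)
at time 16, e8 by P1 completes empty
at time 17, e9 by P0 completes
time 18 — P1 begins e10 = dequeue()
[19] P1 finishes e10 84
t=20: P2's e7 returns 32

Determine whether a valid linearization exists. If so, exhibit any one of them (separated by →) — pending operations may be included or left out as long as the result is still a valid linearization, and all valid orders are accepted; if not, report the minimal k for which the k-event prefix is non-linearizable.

prefix check: 1..9 passes, 1..10 fails once e5's time-10 response joins
exhaustive check: the 5 completed queue ops admit one real-time order; illegal
one such order, e1, e2, e3, e4, e5, breaks at step 5 where e5 dequeue() → empty is illegal

not linearizable — minimal violating prefix: 10 events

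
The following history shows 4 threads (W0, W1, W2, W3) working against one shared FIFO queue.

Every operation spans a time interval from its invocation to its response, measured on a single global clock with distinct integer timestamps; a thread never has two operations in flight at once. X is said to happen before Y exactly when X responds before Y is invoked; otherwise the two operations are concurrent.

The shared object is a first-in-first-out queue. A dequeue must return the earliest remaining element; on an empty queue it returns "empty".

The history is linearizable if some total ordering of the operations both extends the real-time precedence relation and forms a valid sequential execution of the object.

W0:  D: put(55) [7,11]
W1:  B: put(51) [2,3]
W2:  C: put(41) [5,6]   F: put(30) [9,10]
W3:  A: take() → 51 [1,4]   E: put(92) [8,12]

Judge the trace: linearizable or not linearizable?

a witness: B, A, C, D, E, F
1. B put(51), leaving queue <51>
2. A take() → 51, leaving queue <>
3. C put(41), leaving queue <41>
4. D put(55), leaving queue <41,55>
5. E put(92), leaving queue <41,55,92>
6. F put(30), leaving queue <41,55,92,30>

linearizable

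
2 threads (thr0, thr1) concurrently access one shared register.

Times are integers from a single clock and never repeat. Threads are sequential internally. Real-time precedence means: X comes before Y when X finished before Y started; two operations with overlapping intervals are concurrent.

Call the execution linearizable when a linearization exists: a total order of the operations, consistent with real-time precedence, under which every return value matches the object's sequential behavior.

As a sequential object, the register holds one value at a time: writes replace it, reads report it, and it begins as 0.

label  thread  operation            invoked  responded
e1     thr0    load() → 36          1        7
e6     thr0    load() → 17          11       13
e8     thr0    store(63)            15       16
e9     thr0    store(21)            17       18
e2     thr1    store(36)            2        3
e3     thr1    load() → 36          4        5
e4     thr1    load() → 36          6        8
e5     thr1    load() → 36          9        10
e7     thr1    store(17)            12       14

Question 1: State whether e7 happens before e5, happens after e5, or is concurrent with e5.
after

e7 spans [12,14], e5 spans [9,10]
resp(e5)=10 < inv(e7)=12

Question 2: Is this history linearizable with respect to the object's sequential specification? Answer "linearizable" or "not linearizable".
linearizable

a witness: e2, e1, e3, e4, e5, e7, e6, e8, e9
1. e2 store(36), leaving value 36
2. e1 load() → 36, leaving value 36
3. e3 load() → 36, leaving value 36
4. e4 load() → 36, leaving value 36
5. e5 load() → 36, leaving value 36
6. e7 store(17), leaving value 17
7. e6 load() → 17, leaving value 17
8. e8 store(63), leaving value 63
9. e9 store(21), leaving value 21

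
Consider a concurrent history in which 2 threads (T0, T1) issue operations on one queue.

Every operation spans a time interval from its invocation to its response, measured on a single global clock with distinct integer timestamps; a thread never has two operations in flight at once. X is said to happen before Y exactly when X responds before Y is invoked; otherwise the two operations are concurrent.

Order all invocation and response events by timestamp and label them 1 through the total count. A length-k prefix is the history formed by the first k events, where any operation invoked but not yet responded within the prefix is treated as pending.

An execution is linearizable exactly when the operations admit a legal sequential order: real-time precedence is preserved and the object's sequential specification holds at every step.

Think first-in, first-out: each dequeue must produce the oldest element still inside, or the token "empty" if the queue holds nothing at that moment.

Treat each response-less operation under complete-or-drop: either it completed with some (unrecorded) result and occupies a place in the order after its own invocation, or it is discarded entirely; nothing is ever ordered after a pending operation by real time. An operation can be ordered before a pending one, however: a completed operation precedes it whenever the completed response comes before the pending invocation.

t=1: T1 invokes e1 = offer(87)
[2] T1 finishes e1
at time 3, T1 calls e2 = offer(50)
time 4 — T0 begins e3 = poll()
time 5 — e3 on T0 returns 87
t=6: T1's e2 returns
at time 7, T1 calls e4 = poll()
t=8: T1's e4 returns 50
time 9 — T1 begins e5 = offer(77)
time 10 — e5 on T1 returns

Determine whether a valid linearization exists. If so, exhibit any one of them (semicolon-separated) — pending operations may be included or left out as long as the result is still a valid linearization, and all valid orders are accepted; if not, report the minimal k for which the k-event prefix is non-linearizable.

after step 1 (e1 offer(87)): queue <87>
after step 2 (e2 offer(50)): queue <87,50>
after step 3 (e3 poll() → 87): queue <50>
after step 4 (e4 poll() → 50): queue <>
after step 5 (e5 offer(77)): queue <77>

linearizable — witness: e1; e2; e3; e4; e5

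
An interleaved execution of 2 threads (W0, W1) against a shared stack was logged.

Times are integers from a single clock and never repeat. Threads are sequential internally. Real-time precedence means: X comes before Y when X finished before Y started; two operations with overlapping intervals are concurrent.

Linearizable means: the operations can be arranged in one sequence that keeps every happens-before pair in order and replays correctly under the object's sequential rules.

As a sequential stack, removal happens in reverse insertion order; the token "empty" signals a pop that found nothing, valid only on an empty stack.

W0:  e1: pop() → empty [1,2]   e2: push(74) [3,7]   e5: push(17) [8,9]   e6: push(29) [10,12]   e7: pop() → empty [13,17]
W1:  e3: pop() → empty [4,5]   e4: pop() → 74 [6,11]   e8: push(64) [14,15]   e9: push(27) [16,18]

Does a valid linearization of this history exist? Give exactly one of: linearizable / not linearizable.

cut after 16 events: linearizable; cut after 17 events (e7 responds, time 17): not linearizable
the 8 completed operations admit 14 real-time orders; each fails the stack replay
no escape via the 1 pending operation (e9): every completion choice fails
e.g. e1, e2, e3, e4, e5, e6, e7, e8 (pending dropped): illegal at step 3, since e3 pop() → empty cannot apply there
e.g. e1, e2, e3, e4, e5, e6, e8, e7 (pending dropped): illegal at step 3, since e3 pop() → empty cannot apply there

not linearizable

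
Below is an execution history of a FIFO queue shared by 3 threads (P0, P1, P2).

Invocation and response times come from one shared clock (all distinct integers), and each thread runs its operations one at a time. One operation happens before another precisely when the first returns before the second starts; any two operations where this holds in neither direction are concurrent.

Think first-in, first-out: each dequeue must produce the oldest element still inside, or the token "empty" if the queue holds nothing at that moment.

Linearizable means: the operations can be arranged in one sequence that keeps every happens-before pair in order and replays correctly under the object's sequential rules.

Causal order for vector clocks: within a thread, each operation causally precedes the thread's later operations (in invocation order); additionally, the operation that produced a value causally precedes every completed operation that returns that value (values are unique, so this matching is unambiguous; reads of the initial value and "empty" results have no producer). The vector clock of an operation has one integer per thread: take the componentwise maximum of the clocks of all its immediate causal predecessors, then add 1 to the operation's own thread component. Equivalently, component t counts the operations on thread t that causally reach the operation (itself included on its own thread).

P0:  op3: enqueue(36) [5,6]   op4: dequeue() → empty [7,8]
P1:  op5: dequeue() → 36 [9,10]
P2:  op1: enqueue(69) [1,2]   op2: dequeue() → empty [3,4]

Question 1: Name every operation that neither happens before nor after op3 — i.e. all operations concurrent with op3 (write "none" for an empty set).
none

op3 spans [5,6]: anything still running between times 5 and 6 counts as concurrent
op1 [1,2]: before
op2 [3,4]: before
op4 [7,8]: after
op5 [9,10]: after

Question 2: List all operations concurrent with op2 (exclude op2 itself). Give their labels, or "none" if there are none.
none

op2 spans [3,4]; an op avoiding the whole window 3..4 is ordered, any other is concurrent
op1 [1,2]: before
op3 [5,6]: after
op4 [7,8]: after
op5 [9,10]: after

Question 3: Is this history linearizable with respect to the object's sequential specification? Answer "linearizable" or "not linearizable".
not linearizable

through event 3 a valid linearization exists; event 4 (op2 responding at time 4) ends that
exhaustive check: the 2 completed FIFO queue ops admit one real-time order; illegal
e.g. op1, op2: illegal at step 2, since op2 dequeue() → empty cannot apply there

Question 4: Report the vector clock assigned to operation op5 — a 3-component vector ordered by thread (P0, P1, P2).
(1, 1, 0)

no predecessors for op1 (invoked 1): P2 increments from zero → (0, 0, 1)
no predecessors for op3 (invoked 5): P0 increments from zero → (1, 0, 0)
from VC(op1)=(0, 0, 1), op2 (invoked 3) maxes components and bumps P2 → (0, 0, 2)
from VC(op3)=(1, 0, 0), op5 (invoked 9) maxes components and bumps P1 → (1, 1, 0)
from VC(op3)=(1, 0, 0), op4 (invoked 7) maxes components and bumps P0 → (2, 0, 0)
target: VC(op5) = (1, 1, 0)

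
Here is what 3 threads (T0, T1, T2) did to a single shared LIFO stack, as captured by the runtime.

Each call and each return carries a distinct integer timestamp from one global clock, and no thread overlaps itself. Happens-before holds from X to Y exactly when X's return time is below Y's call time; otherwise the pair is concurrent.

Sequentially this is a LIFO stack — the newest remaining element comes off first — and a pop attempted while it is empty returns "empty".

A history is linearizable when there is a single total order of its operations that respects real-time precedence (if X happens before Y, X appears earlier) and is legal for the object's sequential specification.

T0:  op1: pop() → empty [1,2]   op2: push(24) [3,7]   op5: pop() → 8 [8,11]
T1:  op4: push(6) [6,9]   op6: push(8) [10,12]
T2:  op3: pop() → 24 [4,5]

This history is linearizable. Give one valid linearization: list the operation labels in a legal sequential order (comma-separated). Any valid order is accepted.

1. op1 pop() → empty, leaving stack <>
2. op2 push(24), leaving stack <24>
3. op3 pop() → 24, leaving stack <>
4. op4 push(6), leaving stack <6>
5. op6 push(8), leaving stack <6,8>
6. op5 pop() → 8, leaving stack <6>

op1, op2, op3, op4, op6, op5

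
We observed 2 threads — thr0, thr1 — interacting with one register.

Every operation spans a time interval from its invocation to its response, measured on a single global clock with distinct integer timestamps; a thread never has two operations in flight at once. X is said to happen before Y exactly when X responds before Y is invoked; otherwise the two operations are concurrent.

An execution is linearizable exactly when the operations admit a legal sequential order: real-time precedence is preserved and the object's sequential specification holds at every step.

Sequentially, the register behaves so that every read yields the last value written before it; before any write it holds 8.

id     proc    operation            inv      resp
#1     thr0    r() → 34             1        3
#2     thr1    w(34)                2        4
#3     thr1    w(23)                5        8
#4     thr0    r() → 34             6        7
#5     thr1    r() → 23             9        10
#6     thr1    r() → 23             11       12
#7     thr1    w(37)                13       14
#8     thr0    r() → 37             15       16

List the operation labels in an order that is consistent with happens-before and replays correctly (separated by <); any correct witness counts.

#2 < #1 < #4 < #3 < #5 < #6 < #7 < #8

step 1: #2 w(34) — value 34
step 2: #1 r() → 34 — value 34
step 3: #4 r() → 34 — value 34
step 4: #3 w(23) — value 23
step 5: #5 r() → 23 — value 23
step 6: #6 r() → 23 — value 23
step 7: #7 w(37) — value 37
step 8: #8 r() → 37 — value 37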